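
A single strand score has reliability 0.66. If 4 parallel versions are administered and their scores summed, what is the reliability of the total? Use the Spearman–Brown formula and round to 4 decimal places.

0.8859

ρ_k = kρ / (1 + (k−1)ρ) = 4·0.66 / (1 + 3·0.66) = 2.640 / 2.980 = 0.8859.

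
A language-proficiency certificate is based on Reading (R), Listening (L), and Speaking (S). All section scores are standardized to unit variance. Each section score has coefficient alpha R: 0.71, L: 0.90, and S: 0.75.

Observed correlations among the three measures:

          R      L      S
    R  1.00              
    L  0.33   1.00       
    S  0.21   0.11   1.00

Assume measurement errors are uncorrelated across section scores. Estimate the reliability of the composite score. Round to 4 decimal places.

Var(R+L+S) = 3 + 2·[0.33 + 0.21 + 0.11] = 3 + 1.3 = 4.3.
With uncorrelated errors the cross-covariances are all true-score covariance, so they carry over unchanged; only the diagonal terms shrink to ρᵢσᵢ².
True-score variance = [0.71 + 0.90 + 0.75] + 1.3 = 2.36 + 1.3 = 3.66.
Reliability = 3.66 / 4.3 = 0.8512.

0.8512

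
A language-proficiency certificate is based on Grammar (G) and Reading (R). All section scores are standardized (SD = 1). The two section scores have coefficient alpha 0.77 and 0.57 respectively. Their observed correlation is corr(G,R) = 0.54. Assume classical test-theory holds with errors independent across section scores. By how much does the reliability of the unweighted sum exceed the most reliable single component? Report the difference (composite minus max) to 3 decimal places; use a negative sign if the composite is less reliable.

0.016

Var(sum) = 2 + 1.08 = 3.08; true-score variance = 1.34 + 1.08 = 2.42; composite reliability = 0.7857.
Max component reliability = 0.7700.
Difference = 0.7857 − 0.7700 = 0.016.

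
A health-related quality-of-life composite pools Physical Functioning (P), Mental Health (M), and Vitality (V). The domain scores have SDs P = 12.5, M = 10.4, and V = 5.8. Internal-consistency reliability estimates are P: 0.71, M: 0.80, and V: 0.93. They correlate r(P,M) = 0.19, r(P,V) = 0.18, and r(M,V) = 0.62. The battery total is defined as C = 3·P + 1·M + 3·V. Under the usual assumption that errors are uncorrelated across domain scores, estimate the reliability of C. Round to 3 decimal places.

Var(C) = 3²·12.5² + 10.4² + 3²·5.8² + 2·[3·12.5·10.4·0.19 + 9·12.5·5.8·0.18 + 3·10.4·5.8·0.62] = 1817.17 + 607.49 = 2424.66.
Because errors are independent across components, Cov(Tᵢ,Tⱼ) = Cov(Xᵢ,Xⱼ); the off-diagonal part of the true-score variance is the same as above.
True-score variance = [3²·12.5²·0.71 + 10.4²·0.80 + 3²·5.8²·0.93] + 607.49 = 1366.53 + 607.49 = 1974.02.
Reliability = 1974.02 / 2424.66 = 0.814.

0.814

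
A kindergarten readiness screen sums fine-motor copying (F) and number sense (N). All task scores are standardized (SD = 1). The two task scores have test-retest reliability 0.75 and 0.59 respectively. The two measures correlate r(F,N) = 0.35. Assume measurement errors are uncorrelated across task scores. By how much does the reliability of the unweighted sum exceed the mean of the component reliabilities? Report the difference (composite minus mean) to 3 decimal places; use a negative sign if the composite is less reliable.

0.086

Var(sum) = 2 + 0.7 = 2.7; true-score variance = 1.34 + 0.7 = 2.04; composite reliability = 0.7556.
Mean component reliability = 0.6700.
Difference = 0.7556 − 0.6700 = 0.086.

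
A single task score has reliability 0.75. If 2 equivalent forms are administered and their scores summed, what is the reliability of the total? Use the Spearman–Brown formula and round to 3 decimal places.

0.857

ρ_k = kρ / (1 + (k−1)ρ) = 2·0.75 / (1 + 1·0.75) = 1.500 / 1.750 = 0.857.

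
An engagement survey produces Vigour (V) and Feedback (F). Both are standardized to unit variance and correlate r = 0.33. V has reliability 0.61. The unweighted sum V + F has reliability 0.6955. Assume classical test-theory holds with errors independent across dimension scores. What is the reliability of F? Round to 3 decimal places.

0.580

Var(V+F) = 2 + 2·0.33 = 2.660.
True-score variance = ρ_V + ρ_F + 2·0.33, so 0.6955 = (0.61 + ρ_F + 0.66) / 2.660.
ρ_F = 0.6955·2.660 − 0.61 − 0.66 = 0.580.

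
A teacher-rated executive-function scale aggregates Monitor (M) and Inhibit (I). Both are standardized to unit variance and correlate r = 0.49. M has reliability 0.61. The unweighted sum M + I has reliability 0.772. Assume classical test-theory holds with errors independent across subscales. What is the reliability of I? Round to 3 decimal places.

0.711

Var(M+I) = 2 + 2·0.49 = 2.980.
True-score variance = ρ_M + ρ_I + 2·0.49, so 0.772 = (0.61 + ρ_I + 0.98) / 2.980.
ρ_I = 0.772·2.980 − 0.61 − 0.98 = 0.711.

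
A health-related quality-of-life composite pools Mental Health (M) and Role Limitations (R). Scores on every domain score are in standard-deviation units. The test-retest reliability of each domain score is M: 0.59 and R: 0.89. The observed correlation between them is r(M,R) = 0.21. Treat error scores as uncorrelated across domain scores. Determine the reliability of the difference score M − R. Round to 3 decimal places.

Var(M−R) = 1 + 1 − 2·0.21 = 2 − 0.42 = 1.58.
With uncorrelated errors the cross-covariances are all true-score covariance, so they carry over unchanged; only the diagonal terms shrink to ρᵢσᵢ².
True-score variance = [0.59 + 0.89] − 0.42 = 1.48 − 0.42 = 1.06.
Reliability = 1.06 / 1.58 = 0.671.

0.671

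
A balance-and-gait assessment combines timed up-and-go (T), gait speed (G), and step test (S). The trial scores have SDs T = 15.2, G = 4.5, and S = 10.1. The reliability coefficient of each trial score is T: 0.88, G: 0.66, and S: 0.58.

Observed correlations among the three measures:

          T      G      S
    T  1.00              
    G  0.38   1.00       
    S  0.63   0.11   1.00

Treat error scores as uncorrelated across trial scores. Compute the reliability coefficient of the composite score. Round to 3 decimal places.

Var(T+G+S) = 15.2² + 4.5² + 10.1² + 2·[15.2·4.5·0.38 + 15.2·10.1·0.63 + 4.5·10.1·0.11] = 353.3 + 255.418 = 608.718.
Under uncorrelated errors the observed covariances equal the true-score covariances, so only the own-variance terms attenuate.
True-score variance = [15.2²·0.88 + 4.5²·0.66 + 10.1²·0.58] + 255.418 = 275.846 + 255.418 = 531.264.
Reliability = 531.264 / 608.718 = 0.873.

0.873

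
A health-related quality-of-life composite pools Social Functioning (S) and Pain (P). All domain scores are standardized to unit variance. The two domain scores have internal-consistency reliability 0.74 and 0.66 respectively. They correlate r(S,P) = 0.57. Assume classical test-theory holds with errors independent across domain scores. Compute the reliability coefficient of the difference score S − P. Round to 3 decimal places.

Var(S−P) = 1 + 1 − 2·0.57 = 2 − 1.14 = 0.86.
Because errors are independent across components, Cov(Tᵢ,Tⱼ) = Cov(Xᵢ,Xⱼ); the off-diagonal part of the true-score variance is the same as above.
True-score variance = [0.74 + 0.66] − 1.14 = 1.4 − 1.14 = 0.26.
Reliability = 0.26 / 0.86 = 0.302.

0.302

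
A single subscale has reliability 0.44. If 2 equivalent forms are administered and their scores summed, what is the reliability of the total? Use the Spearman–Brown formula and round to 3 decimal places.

0.611

ρ_k = kρ / (1 + (k−1)ρ) = 2·0.44 / (1 + 1·0.44) = 0.880 / 1.440 = 0.611.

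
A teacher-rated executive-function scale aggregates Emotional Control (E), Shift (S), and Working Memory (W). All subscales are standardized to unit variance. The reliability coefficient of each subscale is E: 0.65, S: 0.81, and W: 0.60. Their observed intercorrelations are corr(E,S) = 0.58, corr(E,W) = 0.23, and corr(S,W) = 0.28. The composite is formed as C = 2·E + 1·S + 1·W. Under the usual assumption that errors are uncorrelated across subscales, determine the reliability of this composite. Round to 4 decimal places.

0.7969

Var(C) = 2² + 1 + 1 + 2·[2·0.58 + 2·0.23 + 0.28] = 6 + 3.8 = 9.8.
Because errors are independent across components, Cov(Tᵢ,Tⱼ) = Cov(Xᵢ,Xⱼ); the off-diagonal part of the true-score variance is the same as above.
True-score variance = [2²·0.65 + 0.81 + 0.60] + 3.8 = 4.01 + 3.8 = 7.81.
Reliability = 7.81 / 9.8 = 0.7969.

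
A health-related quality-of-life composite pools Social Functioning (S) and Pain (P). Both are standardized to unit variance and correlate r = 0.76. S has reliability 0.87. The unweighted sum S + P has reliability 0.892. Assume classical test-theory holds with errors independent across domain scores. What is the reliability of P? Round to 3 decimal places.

0.750

Var(S+P) = 2 + 2·0.76 = 3.520.
True-score variance = ρ_S + ρ_P + 2·0.76, so 0.892 = (0.87 + ρ_P + 1.52) / 3.520.
ρ_P = 0.892·3.520 − 0.87 − 1.52 = 0.750.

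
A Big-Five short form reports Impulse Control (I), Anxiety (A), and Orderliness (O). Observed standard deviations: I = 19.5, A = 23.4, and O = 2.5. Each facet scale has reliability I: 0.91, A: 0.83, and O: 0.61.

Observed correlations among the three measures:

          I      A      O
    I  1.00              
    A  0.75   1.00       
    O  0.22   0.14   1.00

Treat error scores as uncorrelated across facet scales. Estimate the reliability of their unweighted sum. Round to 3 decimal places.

0.922

Var(I+A+O) = 19.5² + 23.4² + 2.5² + 2·[19.5·23.4·0.75 + 19.5·2.5·0.22 + 23.4·2.5·0.14] = 934.06 + 722.28 = 1656.34.
With uncorrelated errors the cross-covariances are all true-score covariance, so they carry over unchanged; only the diagonal terms shrink to ρᵢσᵢ².
True-score variance = [19.5²·0.91 + 23.4²·0.83 + 2.5²·0.61] + 722.28 = 804.315 + 722.28 = 1526.59.
Reliability = 1526.59 / 1656.34 = 0.922.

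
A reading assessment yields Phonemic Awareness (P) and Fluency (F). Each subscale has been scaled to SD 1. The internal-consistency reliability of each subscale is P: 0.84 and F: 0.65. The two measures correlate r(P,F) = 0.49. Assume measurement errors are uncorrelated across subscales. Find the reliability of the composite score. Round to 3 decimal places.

0.829

Var(P+F) = 2 + 2·[0.49] = 2 + 0.98 = 2.98.
Because errors are independent across components, Cov(Tᵢ,Tⱼ) = Cov(Xᵢ,Xⱼ); the off-diagonal part of the true-score variance is the same as above.
True-score variance = [0.84 + 0.65] + 0.98 = 1.49 + 0.98 = 2.47.
Reliability = 2.47 / 2.98 = 0.829.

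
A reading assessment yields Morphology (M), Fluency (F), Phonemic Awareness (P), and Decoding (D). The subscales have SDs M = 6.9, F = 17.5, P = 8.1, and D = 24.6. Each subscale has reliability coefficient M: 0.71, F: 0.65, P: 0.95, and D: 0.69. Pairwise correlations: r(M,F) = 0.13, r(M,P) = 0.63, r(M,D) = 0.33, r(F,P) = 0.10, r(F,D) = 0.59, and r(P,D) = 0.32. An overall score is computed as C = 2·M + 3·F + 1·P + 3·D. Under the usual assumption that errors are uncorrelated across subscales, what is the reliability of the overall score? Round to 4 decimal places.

0.8130

Var(C) = 2²·6.9² + 3²·17.5² + 8.1² + 3²·24.6² + 2·[6·6.9·17.5·0.13 + 2·6.9·8.1·0.63 + 6·6.9·24.6·0.33 + 3·17.5·8.1·0.10 + 9·17.5·24.6·0.59 + 3·8.1·24.6·0.32] = 8458.74 + 6040.92 = 14499.7.
Because errors are independent across components, Cov(Tᵢ,Tⱼ) = Cov(Xᵢ,Xⱼ); the off-diagonal part of the true-score variance is the same as above.
True-score variance = [2²·6.9²·0.71 + 3²·17.5²·0.65 + 8.1²·0.95 + 3²·24.6²·0.69] + 6040.92 = 5747.15 + 6040.92 = 11788.1.
Reliability = 11788.1 / 14499.7 = 0.8130.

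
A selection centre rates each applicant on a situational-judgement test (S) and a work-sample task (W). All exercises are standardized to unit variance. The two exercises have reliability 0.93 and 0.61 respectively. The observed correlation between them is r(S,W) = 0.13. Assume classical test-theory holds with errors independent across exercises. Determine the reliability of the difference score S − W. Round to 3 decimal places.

Var(S−W) = 1 + 1 − 2·0.13 = 2 − 0.26 = 1.74.
With uncorrelated errors the cross-covariances are all true-score covariance, so they carry over unchanged; only the diagonal terms shrink to ρᵢσᵢ².
True-score variance = [0.93 + 0.61] − 0.26 = 1.54 − 0.26 = 1.28.
Reliability = 1.28 / 1.74 = 0.736.

0.736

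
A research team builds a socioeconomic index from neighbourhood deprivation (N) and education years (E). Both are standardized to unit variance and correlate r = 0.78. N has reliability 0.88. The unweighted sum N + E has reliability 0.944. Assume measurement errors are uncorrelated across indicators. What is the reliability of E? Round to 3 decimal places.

Var(N+E) = 2 + 2·0.78 = 3.560.
True-score variance = ρ_N + ρ_E + 2·0.78, so 0.944 = (0.88 + ρ_E + 1.56) / 3.560.
ρ_E = 0.944·3.560 − 0.88 − 1.56 = 0.921.

0.921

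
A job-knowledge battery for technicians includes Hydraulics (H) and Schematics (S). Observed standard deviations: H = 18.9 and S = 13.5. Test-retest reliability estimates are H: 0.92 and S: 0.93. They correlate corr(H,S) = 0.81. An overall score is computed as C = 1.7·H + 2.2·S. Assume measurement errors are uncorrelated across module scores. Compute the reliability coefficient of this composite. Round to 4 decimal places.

Var(C) = 1.7²·18.9² + 2.2²·13.5² + 2·[3.74·18.9·13.5·0.81] = 1914.43 + 1545.9 = 3460.33.
With uncorrelated errors the cross-covariances are all true-score covariance, so they carry over unchanged; only the diagonal terms shrink to ρᵢσᵢ².
True-score variance = [1.7²·18.9²·0.92 + 2.2²·13.5²·0.93] + 1545.9 = 1770.09 + 1545.9 = 3316.
Reliability = 3316 / 3460.33 = 0.9583.

0.9583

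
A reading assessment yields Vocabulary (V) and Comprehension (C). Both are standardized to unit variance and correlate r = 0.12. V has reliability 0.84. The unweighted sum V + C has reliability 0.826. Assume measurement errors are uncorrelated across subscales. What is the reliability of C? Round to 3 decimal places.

0.770

Var(V+C) = 2 + 2·0.12 = 2.240.
True-score variance = ρ_V + ρ_C + 2·0.12, so 0.826 = (0.84 + ρ_C + 0.24) / 2.240.
ρ_C = 0.826·2.240 − 0.84 − 0.24 = 0.770.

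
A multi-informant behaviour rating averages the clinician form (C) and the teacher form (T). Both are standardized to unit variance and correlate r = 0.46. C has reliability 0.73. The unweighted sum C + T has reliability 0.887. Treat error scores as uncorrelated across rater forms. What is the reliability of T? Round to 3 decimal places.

0.940

Var(C+T) = 2 + 2·0.46 = 2.920.
True-score variance = ρ_C + ρ_T + 2·0.46, so 0.887 = (0.73 + ρ_T + 0.92) / 2.920.
ρ_T = 0.887·2.920 − 0.73 − 0.92 = 0.940.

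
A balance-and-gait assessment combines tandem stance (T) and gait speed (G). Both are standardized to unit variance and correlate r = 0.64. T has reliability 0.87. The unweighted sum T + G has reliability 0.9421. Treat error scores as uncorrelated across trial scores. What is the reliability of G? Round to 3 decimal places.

Var(T+G) = 2 + 2·0.64 = 3.280.
True-score variance = ρ_T + ρ_G + 2·0.64, so 0.9421 = (0.87 + ρ_G + 1.28) / 3.280.
ρ_G = 0.9421·3.280 − 0.87 − 1.28 = 0.940.

0.940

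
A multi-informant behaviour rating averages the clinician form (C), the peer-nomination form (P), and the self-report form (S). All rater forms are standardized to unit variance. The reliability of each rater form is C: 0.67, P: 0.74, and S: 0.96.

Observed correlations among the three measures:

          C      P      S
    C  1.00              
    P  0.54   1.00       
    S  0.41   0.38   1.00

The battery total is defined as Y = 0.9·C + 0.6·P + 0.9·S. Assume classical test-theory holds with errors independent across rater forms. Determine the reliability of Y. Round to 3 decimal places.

0.892

Var(Y) = 0.9² + 0.6² + 0.9² + 2·[0.54·0.54 + 0.81·0.41 + 0.54·0.38] = 1.98 + 1.6578 = 3.6378.
Under uncorrelated errors the observed covariances equal the true-score covariances, so only the own-variance terms attenuate.
True-score variance = [0.9²·0.67 + 0.6²·0.74 + 0.9²·0.96] + 1.6578 = 1.5867 + 1.6578 = 3.2445.
Reliability = 3.2445 / 3.6378 = 0.892.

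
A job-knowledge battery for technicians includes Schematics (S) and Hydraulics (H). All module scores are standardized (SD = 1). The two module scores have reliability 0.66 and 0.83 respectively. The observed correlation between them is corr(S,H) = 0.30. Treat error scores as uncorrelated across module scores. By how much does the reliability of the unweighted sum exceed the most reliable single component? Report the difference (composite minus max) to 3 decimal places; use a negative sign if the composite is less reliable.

-0.026

Var(sum) = 2 + 0.6 = 2.6; true-score variance = 1.49 + 0.6 = 2.09; composite reliability = 0.8038.
Max component reliability = 0.8300.
Difference = 0.8038 − 0.8300 = -0.026.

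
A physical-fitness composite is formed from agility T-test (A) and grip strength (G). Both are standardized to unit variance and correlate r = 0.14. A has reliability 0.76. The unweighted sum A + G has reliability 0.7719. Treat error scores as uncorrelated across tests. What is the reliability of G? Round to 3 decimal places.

Var(A+G) = 2 + 2·0.14 = 2.280.
True-score variance = ρ_A + ρ_G + 2·0.14, so 0.7719 = (0.76 + ρ_G + 0.28) / 2.280.
ρ_G = 0.7719·2.280 − 0.76 − 0.28 = 0.720.

0.720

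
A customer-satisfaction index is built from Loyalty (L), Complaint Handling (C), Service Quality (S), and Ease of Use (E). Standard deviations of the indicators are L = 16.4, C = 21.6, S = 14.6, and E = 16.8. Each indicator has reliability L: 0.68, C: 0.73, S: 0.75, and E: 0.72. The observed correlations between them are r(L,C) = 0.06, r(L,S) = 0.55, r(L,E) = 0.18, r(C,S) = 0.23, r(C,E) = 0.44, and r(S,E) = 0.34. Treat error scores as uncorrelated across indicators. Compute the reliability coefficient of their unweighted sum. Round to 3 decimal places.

Var(L+C+S+E) = 16.4² + 21.6² + 14.6² + 16.8² + 2·[16.4·21.6·0.06 + 16.4·14.6·0.55 + 16.4·16.8·0.18 + 21.6·14.6·0.23 + 21.6·16.8·0.44 + 14.6·16.8·0.34] = 1230.92 + 1036.27 = 2267.19.
Under uncorrelated errors the observed covariances equal the true-score covariances, so only the own-variance terms attenuate.
True-score variance = [16.4²·0.68 + 21.6²·0.73 + 14.6²·0.75 + 16.8²·0.72] + 1036.27 = 886.564 + 1036.27 = 1922.83.
Reliability = 1922.83 / 2267.19 = 0.848.

0.848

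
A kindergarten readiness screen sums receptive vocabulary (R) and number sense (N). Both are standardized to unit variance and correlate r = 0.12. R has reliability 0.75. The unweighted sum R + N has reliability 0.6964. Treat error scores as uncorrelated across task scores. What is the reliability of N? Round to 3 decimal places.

0.570

Var(R+N) = 2 + 2·0.12 = 2.240.
True-score variance = ρ_R + ρ_N + 2·0.12, so 0.6964 = (0.75 + ρ_N + 0.24) / 2.240.
ρ_N = 0.6964·2.240 − 0.75 − 0.24 = 0.570.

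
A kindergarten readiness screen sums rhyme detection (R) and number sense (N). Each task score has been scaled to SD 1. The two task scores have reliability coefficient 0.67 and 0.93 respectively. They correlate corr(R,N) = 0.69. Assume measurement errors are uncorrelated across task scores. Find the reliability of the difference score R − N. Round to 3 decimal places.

Var(R−N) = 1 + 1 − 2·0.69 = 2 − 1.38 = 0.62.
With uncorrelated errors the cross-covariances are all true-score covariance, so they carry over unchanged; only the diagonal terms shrink to ρᵢσᵢ².
True-score variance = [0.67 + 0.93] − 1.38 = 1.6 − 1.38 = 0.22.
Reliability = 0.22 / 0.62 = 0.355.

0.355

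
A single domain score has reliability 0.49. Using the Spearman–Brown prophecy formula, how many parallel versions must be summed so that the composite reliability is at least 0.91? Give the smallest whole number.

k ≥ ρ*(1−ρ₁)/(ρ₁(1−ρ*)) = 0.91·0.51 / (0.49·0.09) = 10.524.
Smallest integer k = 11.

11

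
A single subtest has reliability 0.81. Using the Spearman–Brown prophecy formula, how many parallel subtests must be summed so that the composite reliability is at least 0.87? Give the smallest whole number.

2

k ≥ ρ*(1−ρ₁)/(ρ₁(1−ρ*)) = 0.87·0.19 / (0.81·0.13) = 1.570.
Smallest integer k = 2.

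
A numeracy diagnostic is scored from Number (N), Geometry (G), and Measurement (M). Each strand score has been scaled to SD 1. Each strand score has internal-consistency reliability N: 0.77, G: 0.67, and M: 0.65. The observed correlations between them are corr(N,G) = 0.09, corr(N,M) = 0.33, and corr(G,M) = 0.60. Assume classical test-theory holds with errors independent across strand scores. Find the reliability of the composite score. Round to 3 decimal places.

0.819

Var(N+G+M) = 3 + 2·[0.09 + 0.33 + 0.60] = 3 + 2.04 = 5.04.
Because errors are independent across components, Cov(Tᵢ,Tⱼ) = Cov(Xᵢ,Xⱼ); the off-diagonal part of the true-score variance is the same as above.
True-score variance = [0.77 + 0.67 + 0.65] + 2.04 = 2.09 + 2.04 = 4.13.
Reliability = 4.13 / 5.04 = 0.819.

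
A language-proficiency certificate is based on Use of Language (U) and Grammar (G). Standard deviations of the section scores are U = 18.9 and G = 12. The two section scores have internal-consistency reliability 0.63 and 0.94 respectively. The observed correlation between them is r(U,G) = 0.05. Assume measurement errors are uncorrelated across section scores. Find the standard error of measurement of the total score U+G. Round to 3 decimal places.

11.866

Var(total) = 501.21 + 22.68 = 523.89.
True-score variance = 360.402 + 22.68 = 383.082, so reliability = 0.7312.
Error variance = 523.89 − 383.082 = 140.808; SEM = √140.808 = 11.866.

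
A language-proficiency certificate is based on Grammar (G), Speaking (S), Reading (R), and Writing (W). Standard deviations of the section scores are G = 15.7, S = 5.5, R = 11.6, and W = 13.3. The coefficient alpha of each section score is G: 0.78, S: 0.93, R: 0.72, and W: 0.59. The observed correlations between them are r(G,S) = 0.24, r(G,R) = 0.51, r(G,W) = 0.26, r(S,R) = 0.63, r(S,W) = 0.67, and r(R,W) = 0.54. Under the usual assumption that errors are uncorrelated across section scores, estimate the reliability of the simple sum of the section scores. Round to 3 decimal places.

0.869

Var(G+S+R+W) = 15.7² + 5.5² + 11.6² + 13.3² + 2·[15.7·5.5·0.24 + 15.7·11.6·0.51 + 15.7·13.3·0.26 + 5.5·11.6·0.63 + 5.5·13.3·0.67 + 11.6·13.3·0.54] = 588.19 + 680.823 = 1269.01.
With uncorrelated errors the cross-covariances are all true-score covariance, so they carry over unchanged; only the diagonal terms shrink to ρᵢσᵢ².
True-score variance = [15.7²·0.78 + 5.5²·0.93 + 11.6²·0.72 + 13.3²·0.59] + 680.823 = 421.643 + 680.823 = 1102.47.
Reliability = 1102.47 / 1269.01 = 0.869.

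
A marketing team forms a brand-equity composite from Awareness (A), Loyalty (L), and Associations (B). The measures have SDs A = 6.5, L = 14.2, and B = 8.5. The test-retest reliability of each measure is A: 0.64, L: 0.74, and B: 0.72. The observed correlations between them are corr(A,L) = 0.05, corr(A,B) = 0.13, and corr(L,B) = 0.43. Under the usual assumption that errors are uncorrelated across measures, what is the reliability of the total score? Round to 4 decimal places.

0.8019

Var(A+L+B) = 6.5² + 14.2² + 8.5² + 2·[6.5·14.2·0.05 + 6.5·8.5·0.13 + 14.2·8.5·0.43] = 316.14 + 127.397 = 443.537.
Because errors are independent across components, Cov(Tᵢ,Tⱼ) = Cov(Xᵢ,Xⱼ); the off-diagonal part of the true-score variance is the same as above.
True-score variance = [6.5²·0.64 + 14.2²·0.74 + 8.5²·0.72] + 127.397 = 228.274 + 127.397 = 355.671.
Reliability = 355.671 / 443.537 = 0.8019.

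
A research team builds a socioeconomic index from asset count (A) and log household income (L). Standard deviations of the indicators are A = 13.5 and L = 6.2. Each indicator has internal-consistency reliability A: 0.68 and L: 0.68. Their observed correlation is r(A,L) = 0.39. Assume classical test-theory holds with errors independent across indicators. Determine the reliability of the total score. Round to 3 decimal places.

Var(A+L) = 13.5² + 6.2² + 2·[13.5·6.2·0.39] = 220.69 + 65.286 = 285.976.
Because errors are independent across components, Cov(Tᵢ,Tⱼ) = Cov(Xᵢ,Xⱼ); the off-diagonal part of the true-score variance is the same as above.
True-score variance = [13.5²·0.68 + 6.2²·0.68] + 65.286 = 150.069 + 65.286 = 215.355.
Reliability = 215.355 / 285.976 = 0.753.

0.753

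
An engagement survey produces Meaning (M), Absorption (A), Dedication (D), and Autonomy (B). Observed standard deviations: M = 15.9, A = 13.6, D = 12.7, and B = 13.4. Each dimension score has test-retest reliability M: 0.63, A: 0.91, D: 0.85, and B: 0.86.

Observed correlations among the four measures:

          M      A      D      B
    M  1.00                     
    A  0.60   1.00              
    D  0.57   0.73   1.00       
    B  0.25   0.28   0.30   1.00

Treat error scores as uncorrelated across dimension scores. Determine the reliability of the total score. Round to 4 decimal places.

Var(M+A+D+B) = 15.9² + 13.6² + 12.7² + 13.4² + 2·[15.9·13.6·0.60 + 15.9·12.7·0.57 + 15.9·13.4·0.25 + 13.6·12.7·0.73 + 13.6·13.4·0.28 + 12.7·13.4·0.30] = 778.62 + 1052.55 = 1831.17.
Under uncorrelated errors the observed covariances equal the true-score covariances, so only the own-variance terms attenuate.
True-score variance = [15.9²·0.63 + 13.6²·0.91 + 12.7²·0.85 + 13.4²·0.86] + 1052.55 = 619.102 + 1052.55 = 1671.65.
Reliability = 1671.65 / 1831.17 = 0.9129.

0.9129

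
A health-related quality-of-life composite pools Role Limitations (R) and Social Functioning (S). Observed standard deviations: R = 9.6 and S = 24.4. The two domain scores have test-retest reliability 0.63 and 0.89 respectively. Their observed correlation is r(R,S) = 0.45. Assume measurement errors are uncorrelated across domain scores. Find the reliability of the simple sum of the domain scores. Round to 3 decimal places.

Var(R+S) = 9.6² + 24.4² + 2·[9.6·24.4·0.45] = 687.52 + 210.816 = 898.336.
With uncorrelated errors the cross-covariances are all true-score covariance, so they carry over unchanged; only the diagonal terms shrink to ρᵢσᵢ².
True-score variance = [9.6²·0.63 + 24.4²·0.89] + 210.816 = 587.931 + 210.816 = 798.747.
Reliability = 798.747 / 898.336 = 0.889.

0.889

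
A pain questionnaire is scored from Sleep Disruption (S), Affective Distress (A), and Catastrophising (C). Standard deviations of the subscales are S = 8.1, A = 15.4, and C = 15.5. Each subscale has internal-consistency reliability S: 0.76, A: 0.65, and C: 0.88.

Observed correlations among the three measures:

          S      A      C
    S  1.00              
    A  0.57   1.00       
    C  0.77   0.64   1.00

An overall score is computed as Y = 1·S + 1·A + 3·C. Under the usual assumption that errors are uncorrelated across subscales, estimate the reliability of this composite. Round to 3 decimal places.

Var(Y) = 8.1² + 15.4² + 3²·15.5² + 2·[8.1·15.4·0.57 + 3·8.1·15.5·0.77 + 3·15.4·15.5·0.64] = 2465.02 + 1638.85 = 4103.87.
With uncorrelated errors the cross-covariances are all true-score covariance, so they carry over unchanged; only the diagonal terms shrink to ρᵢσᵢ².
True-score variance = [8.1²·0.76 + 15.4²·0.65 + 3²·15.5²·0.88] + 1638.85 = 2106.8 + 1638.85 = 3745.65.
Reliability = 3745.65 / 4103.87 = 0.913.

0.913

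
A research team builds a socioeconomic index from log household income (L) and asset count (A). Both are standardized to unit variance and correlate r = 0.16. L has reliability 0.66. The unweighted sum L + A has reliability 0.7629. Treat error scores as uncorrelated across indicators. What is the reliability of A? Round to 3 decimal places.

0.790

Var(L+A) = 2 + 2·0.16 = 2.320.
True-score variance = ρ_L + ρ_A + 2·0.16, so 0.7629 = (0.66 + ρ_A + 0.32) / 2.320.
ρ_A = 0.7629·2.320 − 0.66 − 0.32 = 0.790.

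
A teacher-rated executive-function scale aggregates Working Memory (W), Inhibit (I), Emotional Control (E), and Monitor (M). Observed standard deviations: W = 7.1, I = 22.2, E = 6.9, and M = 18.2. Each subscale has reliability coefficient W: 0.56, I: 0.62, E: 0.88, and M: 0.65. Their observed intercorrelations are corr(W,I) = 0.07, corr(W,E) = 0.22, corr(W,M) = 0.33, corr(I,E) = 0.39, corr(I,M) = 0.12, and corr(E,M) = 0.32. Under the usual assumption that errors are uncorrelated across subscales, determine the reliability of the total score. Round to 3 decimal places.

0.754

Var(W+I+E+M) = 7.1² + 22.2² + 6.9² + 18.2² + 2·[7.1·22.2·0.07 + 7.1·6.9·0.22 + 7.1·18.2·0.33 + 22.2·6.9·0.39 + 22.2·18.2·0.12 + 6.9·18.2·0.32] = 922.1 + 425.729 = 1347.83.
With uncorrelated errors the cross-covariances are all true-score covariance, so they carry over unchanged; only the diagonal terms shrink to ρᵢσᵢ².
True-score variance = [7.1²·0.56 + 22.2²·0.62 + 6.9²·0.88 + 18.2²·0.65] + 425.729 = 590.993 + 425.729 = 1016.72.
Reliability = 1016.72 / 1347.83 = 0.754.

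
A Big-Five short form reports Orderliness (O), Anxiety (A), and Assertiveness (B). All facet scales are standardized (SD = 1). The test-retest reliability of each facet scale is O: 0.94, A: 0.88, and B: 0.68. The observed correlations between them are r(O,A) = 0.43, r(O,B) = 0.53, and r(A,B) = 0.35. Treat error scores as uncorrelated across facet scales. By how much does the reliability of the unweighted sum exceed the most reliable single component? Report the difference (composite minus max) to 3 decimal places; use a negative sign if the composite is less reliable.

Var(sum) = 3 + 2.62 = 5.62; true-score variance = 2.5 + 2.62 = 5.12; composite reliability = 0.9110.
Max component reliability = 0.9400.
Difference = 0.9110 − 0.9400 = -0.029.

-0.029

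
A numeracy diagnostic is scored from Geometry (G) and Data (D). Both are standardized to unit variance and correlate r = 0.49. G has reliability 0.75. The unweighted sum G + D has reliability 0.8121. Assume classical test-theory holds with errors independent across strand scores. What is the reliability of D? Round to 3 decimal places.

Var(G+D) = 2 + 2·0.49 = 2.980.
True-score variance = ρ_G + ρ_D + 2·0.49, so 0.8121 = (0.75 + ρ_D + 0.98) / 2.980.
ρ_D = 0.8121·2.980 − 0.75 − 0.98 = 0.690.

0.690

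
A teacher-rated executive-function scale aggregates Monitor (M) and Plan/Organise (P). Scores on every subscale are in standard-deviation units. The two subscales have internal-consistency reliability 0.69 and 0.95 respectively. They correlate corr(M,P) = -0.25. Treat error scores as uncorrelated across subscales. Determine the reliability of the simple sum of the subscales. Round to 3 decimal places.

Var(M+P) = 2 + 2·[(-0.25)] = 2 − 0.5 = 1.5.
Because errors are independent across components, Cov(Tᵢ,Tⱼ) = Cov(Xᵢ,Xⱼ); the off-diagonal part of the true-score variance is the same as above.
True-score variance = [0.69 + 0.95] − 0.5 = 1.64 − 0.5 = 1.14.
Reliability = 1.14 / 1.5 = 0.760.

0.760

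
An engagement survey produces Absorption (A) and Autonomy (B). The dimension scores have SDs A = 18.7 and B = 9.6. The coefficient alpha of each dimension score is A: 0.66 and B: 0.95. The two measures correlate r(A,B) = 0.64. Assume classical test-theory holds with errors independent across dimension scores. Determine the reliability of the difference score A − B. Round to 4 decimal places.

0.4176

Var(A−B) = 18.7² + 9.6² − 2·18.7·9.6·0.64 = 441.85 − 229.786 = 212.064.
Under uncorrelated errors the observed covariances equal the true-score covariances, so only the own-variance terms attenuate.
True-score variance = [18.7²·0.66 + 9.6²·0.95] − 229.786 = 318.347 − 229.786 = 88.5618.
Reliability = 88.5618 / 212.064 = 0.4176.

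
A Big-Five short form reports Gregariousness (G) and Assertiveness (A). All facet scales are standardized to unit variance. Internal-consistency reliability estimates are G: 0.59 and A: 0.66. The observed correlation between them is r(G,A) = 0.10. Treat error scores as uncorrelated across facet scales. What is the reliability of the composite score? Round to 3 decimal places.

Var(G+A) = 2 + 2·[0.10] = 2 + 0.2 = 2.2.
With uncorrelated errors the cross-covariances are all true-score covariance, so they carry over unchanged; only the diagonal terms shrink to ρᵢσᵢ².
True-score variance = [0.59 + 0.66] + 0.2 = 1.25 + 0.2 = 1.45.
Reliability = 1.45 / 2.2 = 0.659.

0.659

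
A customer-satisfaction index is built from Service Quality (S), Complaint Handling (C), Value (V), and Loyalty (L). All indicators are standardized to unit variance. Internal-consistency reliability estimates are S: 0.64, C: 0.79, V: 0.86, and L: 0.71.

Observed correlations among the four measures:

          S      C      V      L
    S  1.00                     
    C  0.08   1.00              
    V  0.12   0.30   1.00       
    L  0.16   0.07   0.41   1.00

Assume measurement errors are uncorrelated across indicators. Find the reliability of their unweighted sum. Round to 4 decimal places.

0.8408

Var(S+C+V+L) = 4 + 2·[0.08 + 0.12 + 0.16 + 0.30 + 0.07 + 0.41] = 4 + 2.28 = 6.28.
Under uncorrelated errors the observed covariances equal the true-score covariances, so only the own-variance terms attenuate.
True-score variance = [0.64 + 0.79 + 0.86 + 0.71] + 2.28 = 3 + 2.28 = 5.28.
Reliability = 5.28 / 6.28 = 0.8408.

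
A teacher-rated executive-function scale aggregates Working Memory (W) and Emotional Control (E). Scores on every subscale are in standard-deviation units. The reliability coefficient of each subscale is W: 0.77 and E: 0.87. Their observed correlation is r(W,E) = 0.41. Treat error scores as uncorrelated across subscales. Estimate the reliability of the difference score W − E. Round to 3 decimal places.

0.695

Var(W−E) = 1 + 1 − 2·0.41 = 2 − 0.82 = 1.18.
With uncorrelated errors the cross-covariances are all true-score covariance, so they carry over unchanged; only the diagonal terms shrink to ρᵢσᵢ².
True-score variance = [0.77 + 0.87] − 0.82 = 1.64 − 0.82 = 0.82.
Reliability = 0.82 / 1.18 = 0.695.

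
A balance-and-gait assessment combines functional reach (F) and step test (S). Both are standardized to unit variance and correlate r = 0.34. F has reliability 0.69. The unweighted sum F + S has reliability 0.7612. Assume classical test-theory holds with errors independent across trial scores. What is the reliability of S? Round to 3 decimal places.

0.670

Var(F+S) = 2 + 2·0.34 = 2.680.
True-score variance = ρ_F + ρ_S + 2·0.34, so 0.7612 = (0.69 + ρ_S + 0.68) / 2.680.
ρ_S = 0.7612·2.680 − 0.69 − 0.68 = 0.670.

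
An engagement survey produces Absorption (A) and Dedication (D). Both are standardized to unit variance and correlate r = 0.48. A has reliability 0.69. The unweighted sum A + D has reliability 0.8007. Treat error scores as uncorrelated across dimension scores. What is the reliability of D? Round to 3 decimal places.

Var(A+D) = 2 + 2·0.48 = 2.960.
True-score variance = ρ_A + ρ_D + 2·0.48, so 0.8007 = (0.69 + ρ_D + 0.96) / 2.960.
ρ_D = 0.8007·2.960 − 0.69 − 0.96 = 0.720.

0.720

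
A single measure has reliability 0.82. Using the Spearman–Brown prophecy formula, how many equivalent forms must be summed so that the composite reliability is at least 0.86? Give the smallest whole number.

2

k ≥ ρ*(1−ρ₁)/(ρ₁(1−ρ*)) = 0.86·0.18 / (0.82·0.14) = 1.348.
Smallest integer k = 2.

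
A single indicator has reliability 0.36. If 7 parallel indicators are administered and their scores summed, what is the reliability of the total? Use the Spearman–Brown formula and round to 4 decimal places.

0.7975

ρ_k = kρ / (1 + (k−1)ρ) = 7·0.36 / (1 + 6·0.36) = 2.520 / 3.160 = 0.7975.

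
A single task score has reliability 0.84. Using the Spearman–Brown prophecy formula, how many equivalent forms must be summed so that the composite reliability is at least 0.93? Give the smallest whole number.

k ≥ ρ*(1−ρ₁)/(ρ₁(1−ρ*)) = 0.93·0.16 / (0.84·0.07) = 2.531.
Smallest integer k = 3.

3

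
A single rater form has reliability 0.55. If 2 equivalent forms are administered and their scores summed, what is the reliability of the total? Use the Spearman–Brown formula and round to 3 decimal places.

0.710

ρ_k = kρ / (1 + (k−1)ρ) = 2·0.55 / (1 + 1·0.55) = 1.100 / 1.550 = 0.710.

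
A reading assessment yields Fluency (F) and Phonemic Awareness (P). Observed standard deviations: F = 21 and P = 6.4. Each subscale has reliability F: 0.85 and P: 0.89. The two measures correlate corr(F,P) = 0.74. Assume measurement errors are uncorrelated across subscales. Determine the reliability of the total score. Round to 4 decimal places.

Var(F+P) = 21² + 6.4² + 2·[21·6.4·0.74] = 481.96 + 198.912 = 680.872.
With uncorrelated errors the cross-covariances are all true-score covariance, so they carry over unchanged; only the diagonal terms shrink to ρᵢσᵢ².
True-score variance = [21²·0.85 + 6.4²·0.89] + 198.912 = 411.304 + 198.912 = 610.216.
Reliability = 610.216 / 680.872 = 0.8962.

0.8962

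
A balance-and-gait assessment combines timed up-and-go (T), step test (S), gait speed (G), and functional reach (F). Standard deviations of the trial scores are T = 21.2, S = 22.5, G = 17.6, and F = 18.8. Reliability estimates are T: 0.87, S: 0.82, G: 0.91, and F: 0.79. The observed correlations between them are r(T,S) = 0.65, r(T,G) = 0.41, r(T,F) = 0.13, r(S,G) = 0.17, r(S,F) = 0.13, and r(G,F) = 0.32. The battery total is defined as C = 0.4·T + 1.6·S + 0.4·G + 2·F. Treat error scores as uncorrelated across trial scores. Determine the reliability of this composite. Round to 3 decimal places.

0.863

Var(C) = 0.4²·21.2² + 1.6²·22.5² + 0.4²·17.6² + 2²·18.8² + 2·[0.64·21.2·22.5·0.65 + 0.16·21.2·17.6·0.41 + 0.8·21.2·18.8·0.13 + 0.64·22.5·17.6·0.17 + 3.2·22.5·18.8·0.13 + 0.8·17.6·18.8·0.32] = 2831.23 + 1136.23 = 3967.47.
Because errors are independent across components, Cov(Tᵢ,Tⱼ) = Cov(Xᵢ,Xⱼ); the off-diagonal part of the true-score variance is the same as above.
True-score variance = [0.4²·21.2²·0.87 + 1.6²·22.5²·0.82 + 0.4²·17.6²·0.91 + 2²·18.8²·0.79] + 1136.23 = 2287.25 + 1136.23 = 3423.49.
Reliability = 3423.49 / 3967.47 = 0.863.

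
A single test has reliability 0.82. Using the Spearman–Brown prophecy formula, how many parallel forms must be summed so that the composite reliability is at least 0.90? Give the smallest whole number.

k ≥ ρ*(1−ρ₁)/(ρ₁(1−ρ*)) = 0.90·0.18 / (0.82·0.10) = 1.976.
Smallest integer k = 2.

2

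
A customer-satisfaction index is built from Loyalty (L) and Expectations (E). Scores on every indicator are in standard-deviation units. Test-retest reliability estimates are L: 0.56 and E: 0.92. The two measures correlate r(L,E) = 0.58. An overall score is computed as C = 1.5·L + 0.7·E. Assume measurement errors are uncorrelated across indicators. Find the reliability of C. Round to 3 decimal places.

Var(C) = 1.5² + 0.7² + 2·[1.05·0.58] = 2.74 + 1.218 = 3.958.
Because errors are independent across components, Cov(Tᵢ,Tⱼ) = Cov(Xᵢ,Xⱼ); the off-diagonal part of the true-score variance is the same as above.
True-score variance = [1.5²·0.56 + 0.7²·0.92] + 1.218 = 1.7108 + 1.218 = 2.9288.
Reliability = 2.9288 / 3.958 = 0.740.

0.740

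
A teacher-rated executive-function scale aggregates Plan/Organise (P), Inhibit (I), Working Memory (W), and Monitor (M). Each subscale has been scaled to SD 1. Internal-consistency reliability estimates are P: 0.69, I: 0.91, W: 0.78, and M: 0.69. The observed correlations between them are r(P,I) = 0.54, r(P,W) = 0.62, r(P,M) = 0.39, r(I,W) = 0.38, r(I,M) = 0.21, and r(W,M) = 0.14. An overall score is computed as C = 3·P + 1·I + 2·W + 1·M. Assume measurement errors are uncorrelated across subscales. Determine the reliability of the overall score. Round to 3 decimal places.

0.867

Var(C) = 3² + 1 + 2² + 1 + 2·[3·0.54 + 6·0.62 + 3·0.39 + 2·0.38 + 0.21 + 2·0.14] = 15 + 15.52 = 30.52.
With uncorrelated errors the cross-covariances are all true-score covariance, so they carry over unchanged; only the diagonal terms shrink to ρᵢσᵢ².
True-score variance = [3²·0.69 + 0.91 + 2²·0.78 + 0.69] + 15.52 = 10.93 + 15.52 = 26.45.
Reliability = 26.45 / 30.52 = 0.867.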